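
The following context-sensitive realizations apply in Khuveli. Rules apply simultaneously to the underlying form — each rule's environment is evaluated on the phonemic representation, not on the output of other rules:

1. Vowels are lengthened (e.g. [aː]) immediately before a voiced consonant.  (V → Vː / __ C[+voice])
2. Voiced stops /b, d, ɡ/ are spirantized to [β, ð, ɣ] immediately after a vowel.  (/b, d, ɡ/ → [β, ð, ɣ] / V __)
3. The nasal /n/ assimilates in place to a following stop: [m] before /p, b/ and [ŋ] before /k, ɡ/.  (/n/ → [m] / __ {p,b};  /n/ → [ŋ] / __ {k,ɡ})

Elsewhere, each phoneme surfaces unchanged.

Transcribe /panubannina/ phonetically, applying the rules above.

[paːnuːβaːnniːna]

/a/ (between /p/ and /n/): before a voiced consonant, so rule 1 applies → [aː].
/n/ (between /a/ and /u/): rule 3 targets it, but not before a labial or velar stop → unchanged [n].
/u/ — between /n/ and /b/, before a voiced consonant — surfaces as [uː] (rule 1).
/b/ meets the environment for rule 2 (immediately after a vowel) → [β].
/a/ (between /b/ and /n/) occurs before a voiced consonant → [aː] by rule 1.
/n/ (between /a/ and /n/): rule 3 targets it, but not before a labial or velar stop → unchanged [n].
/n/ (between /n/ and /i/): rule 3 targets it, but not before a labial or velar stop → unchanged [n].
Rule 1 applies to /i/ (between /n/ and /n/: before a voiced consonant) → [iː].
/n/ — between /i/ and /a/; rule 3 does not apply here → [n].
/a/ — word-final; rule 1 does not apply here → [a].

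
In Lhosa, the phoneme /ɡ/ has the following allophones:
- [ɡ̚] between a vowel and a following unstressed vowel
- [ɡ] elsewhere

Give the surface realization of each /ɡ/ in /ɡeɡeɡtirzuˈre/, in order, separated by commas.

Occurrence 1 (position 1): no conditioning environment matches → elsewhere allophone [ɡ].
Occurrence 2 (position 3): between a vowel and a following unstressed vowel → [ɡ̚].
Occurrence 3 (position 5): no conditioning environment matches → elsewhere allophone [ɡ].

[ɡ], [ɡ̚], [ɡ]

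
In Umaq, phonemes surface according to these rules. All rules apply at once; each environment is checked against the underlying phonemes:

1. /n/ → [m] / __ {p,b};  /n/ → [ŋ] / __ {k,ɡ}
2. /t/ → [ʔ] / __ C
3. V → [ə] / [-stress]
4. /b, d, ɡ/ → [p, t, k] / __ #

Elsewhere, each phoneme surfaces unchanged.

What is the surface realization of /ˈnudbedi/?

/n/ (word-initial) fails the environment for rule 1, so it stays [n].
/u/ (between /n/ and /d/): rule 3 targets it, but not in an unstressed syllable → unchanged [u].
/d/ (between /u/ and /b/) fails the environment for rule 4, so it stays [d].
/b/ (between /d/ and /e/) fails the environment for rule 4, so it stays [b].
/e/ meets the environment for rule 3 (in an unstressed syllable) → [ə].
/d/ (between /e/ and /i/) fails the environment for rule 4, so it stays [d].
/i/ meets the environment for rule 3 (in an unstressed syllable) → [ə].

[ˈnudbədə]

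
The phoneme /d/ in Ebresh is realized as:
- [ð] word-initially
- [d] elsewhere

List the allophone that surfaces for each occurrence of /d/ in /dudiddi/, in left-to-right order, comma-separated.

Occurrence 1 (position 1): word-initially → [ð].
Occurrence 2 (position 3): no conditioning environment matches → elsewhere allophone [d].
Occurrence 3 (position 5): no conditioning environment matches → elsewhere allophone [d].
Occurrence 4 (position 6): no conditioning environment matches → elsewhere allophone [d].

[ð], [d], [d], [d]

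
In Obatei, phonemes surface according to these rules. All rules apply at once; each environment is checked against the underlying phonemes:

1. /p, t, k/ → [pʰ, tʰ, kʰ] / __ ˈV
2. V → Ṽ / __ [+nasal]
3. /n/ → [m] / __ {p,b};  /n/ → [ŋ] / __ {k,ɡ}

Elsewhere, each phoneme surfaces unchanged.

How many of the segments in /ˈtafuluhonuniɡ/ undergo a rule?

3

Segments that undergo a rule: /t/ → [tʰ] (rule 1); /o/ → [õ] (rule 2); /u/ → [ũ] (rule 2).
All other segments surface unchanged.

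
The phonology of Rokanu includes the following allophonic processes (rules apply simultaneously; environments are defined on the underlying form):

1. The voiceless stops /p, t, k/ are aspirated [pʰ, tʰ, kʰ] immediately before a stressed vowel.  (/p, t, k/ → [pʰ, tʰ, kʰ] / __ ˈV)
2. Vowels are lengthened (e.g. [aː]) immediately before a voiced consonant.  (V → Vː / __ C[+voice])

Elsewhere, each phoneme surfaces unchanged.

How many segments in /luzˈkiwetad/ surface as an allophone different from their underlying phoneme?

Segments that undergo a rule: /u/ → [uː] (rule 2); /k/ → [kʰ] (rule 1); /i/ → [iː] (rule 2); /a/ → [aː] (rule 2).
All other segments surface unchanged.

4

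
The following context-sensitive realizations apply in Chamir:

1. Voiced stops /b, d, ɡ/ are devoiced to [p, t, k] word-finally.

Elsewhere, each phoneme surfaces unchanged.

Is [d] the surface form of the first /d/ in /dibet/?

/d/ (word-initial) fails the environment for rule 1, so it stays [d].
The actual realization is [d], which matches [d].

Yes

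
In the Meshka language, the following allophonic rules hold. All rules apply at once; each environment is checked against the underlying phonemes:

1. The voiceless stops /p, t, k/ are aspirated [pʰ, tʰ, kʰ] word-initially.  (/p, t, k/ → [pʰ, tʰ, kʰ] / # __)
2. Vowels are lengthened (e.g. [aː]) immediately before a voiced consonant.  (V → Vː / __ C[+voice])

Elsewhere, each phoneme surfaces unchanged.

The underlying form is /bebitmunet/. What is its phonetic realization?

[beːbitmuːnet]

/b/ — not in any rule's target class → [b].
Rule 2 applies to /e/ (between /b/ and /b/: before a voiced consonant) → [eː].
/b/ (between /e/ and /i/) is unaffected → [b].
/i/ — between /b/ and /t/; rule 2 does not apply here → [i].
/t/ (between /i/ and /m/) is in the target of rule 1 but the environment (word-initially) is not met → [t].
/m/ stays [m].
/u/ meets the environment for rule 2 (before a voiced consonant) → [uː].
/n/ (between /u/ and /e/) is unaffected → [n].
/e/ — between /n/ and /t/; rule 2 does not apply here → [e].
/t/ — word-final; rule 1 does not apply here → [t].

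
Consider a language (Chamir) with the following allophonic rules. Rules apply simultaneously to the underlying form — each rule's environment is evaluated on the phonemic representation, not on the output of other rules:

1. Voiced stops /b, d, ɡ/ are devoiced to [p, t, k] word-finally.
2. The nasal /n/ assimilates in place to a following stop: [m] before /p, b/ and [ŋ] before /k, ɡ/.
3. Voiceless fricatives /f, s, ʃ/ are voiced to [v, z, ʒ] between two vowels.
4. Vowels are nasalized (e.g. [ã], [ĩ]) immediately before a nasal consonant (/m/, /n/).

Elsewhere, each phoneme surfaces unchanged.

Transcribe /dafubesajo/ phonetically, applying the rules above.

[davubezajo]

/d/ (word-initial) is in the target of rule 1 but the environment (word-finally) is not met → [d].
/a/ (between /d/ and /f/): rule 4 targets it, but not before a nasal consonant → unchanged [a].
/f/ meets the environment for rule 3 (between two vowels) → [v].
/u/ (between /f/ and /b/) fails the environment for rule 4, so it stays [u].
/b/ (between /u/ and /e/) is in the target of rule 1 but the environment (word-finally) is not met → [b].
/e/ (between /b/ and /s/): rule 4 targets it, but not before a nasal consonant → unchanged [e].
/s/ meets the environment for rule 3 (between two vowels) → [z].
/a/ (between /s/ and /j/): rule 4 targets it, but not before a nasal consonant → unchanged [a].
/j/ stays [j].
/o/ (word-final): rule 4 targets it, but not before a nasal consonant → unchanged [o].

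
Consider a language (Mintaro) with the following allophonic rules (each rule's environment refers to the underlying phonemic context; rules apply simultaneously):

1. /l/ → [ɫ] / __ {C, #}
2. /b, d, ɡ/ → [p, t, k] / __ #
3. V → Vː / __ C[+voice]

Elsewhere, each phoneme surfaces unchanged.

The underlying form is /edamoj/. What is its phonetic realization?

[eːdaːmoːj]

/e/ (word-initial): before a voiced consonant, so rule 3 applies → [eː].
/d/ (between /e/ and /a/): rule 2 targets it, but not word-finally → unchanged [d].
/a/ (between /d/ and /m/): before a voiced consonant, so rule 3 applies → [aː].
/m/ (between /a/ and /o/): no rule targets it → [m].
Rule 3 applies to /o/ (between /m/ and /j/: before a voiced consonant) → [oː].
/j/ stays [j].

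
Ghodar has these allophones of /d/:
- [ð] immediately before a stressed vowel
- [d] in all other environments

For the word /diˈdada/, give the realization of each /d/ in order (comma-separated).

[d], [ð], [d]

Occurrence 1 (position 1): no conditioning environment matches → elsewhere allophone [d].
Occurrence 2 (position 3): immediately before a stressed vowel → [ð].
Occurrence 3 (position 5): no conditioning environment matches → elsewhere allophone [d].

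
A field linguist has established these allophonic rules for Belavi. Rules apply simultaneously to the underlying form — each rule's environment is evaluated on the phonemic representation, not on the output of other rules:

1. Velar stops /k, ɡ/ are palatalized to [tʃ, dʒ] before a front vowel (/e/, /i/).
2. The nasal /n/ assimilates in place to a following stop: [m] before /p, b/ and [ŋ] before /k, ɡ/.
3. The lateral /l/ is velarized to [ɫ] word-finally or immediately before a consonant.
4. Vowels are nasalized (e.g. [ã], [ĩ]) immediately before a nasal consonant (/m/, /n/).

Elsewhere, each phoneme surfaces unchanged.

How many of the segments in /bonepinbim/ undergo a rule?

Segments that undergo a rule: /o/ → [õ] (rule 4); /i/ → [ĩ] (rule 4); /n/ → [m] (rule 2); /i/ → [ĩ] (rule 4).
All other segments surface unchanged.

4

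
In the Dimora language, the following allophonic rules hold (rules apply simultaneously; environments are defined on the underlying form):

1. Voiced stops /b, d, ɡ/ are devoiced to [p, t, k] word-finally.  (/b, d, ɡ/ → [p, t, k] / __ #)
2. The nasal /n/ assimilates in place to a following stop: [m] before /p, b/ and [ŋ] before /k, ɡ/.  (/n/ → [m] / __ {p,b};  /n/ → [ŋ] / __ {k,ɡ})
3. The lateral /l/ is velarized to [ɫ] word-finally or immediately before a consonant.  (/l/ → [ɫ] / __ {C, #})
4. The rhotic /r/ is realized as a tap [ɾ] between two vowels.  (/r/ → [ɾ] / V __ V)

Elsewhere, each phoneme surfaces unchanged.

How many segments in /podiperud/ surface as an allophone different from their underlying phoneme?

2

Segments that undergo a rule: /r/ → [ɾ] (rule 4); /d/ → [t] (rule 1).
All other segments surface unchanged.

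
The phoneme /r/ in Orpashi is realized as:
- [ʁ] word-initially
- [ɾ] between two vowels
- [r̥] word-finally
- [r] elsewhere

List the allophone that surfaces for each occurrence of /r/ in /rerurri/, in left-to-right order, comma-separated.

Occurrence 1 (position 1): word-initially → [ʁ].
Occurrence 2 (position 3): between two vowels → [ɾ].
Occurrence 3 (position 5): no conditioning environment matches → elsewhere allophone [r].
Occurrence 4 (position 6): no conditioning environment matches → elsewhere allophone [r].

[ʁ], [ɾ], [r], [r]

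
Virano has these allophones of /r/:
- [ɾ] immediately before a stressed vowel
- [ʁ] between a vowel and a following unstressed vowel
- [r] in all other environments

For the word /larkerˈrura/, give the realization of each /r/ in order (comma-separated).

[r], [r], [ɾ], [ʁ]

Occurrence 1 (position 3): no conditioning environment matches → elsewhere allophone [r].
Occurrence 2 (position 6): no conditioning environment matches → elsewhere allophone [r].
Occurrence 3 (position 7): immediately before a stressed vowel → [ɾ].
Occurrence 4 (position 9): between a vowel and a following unstressed vowel → [ʁ].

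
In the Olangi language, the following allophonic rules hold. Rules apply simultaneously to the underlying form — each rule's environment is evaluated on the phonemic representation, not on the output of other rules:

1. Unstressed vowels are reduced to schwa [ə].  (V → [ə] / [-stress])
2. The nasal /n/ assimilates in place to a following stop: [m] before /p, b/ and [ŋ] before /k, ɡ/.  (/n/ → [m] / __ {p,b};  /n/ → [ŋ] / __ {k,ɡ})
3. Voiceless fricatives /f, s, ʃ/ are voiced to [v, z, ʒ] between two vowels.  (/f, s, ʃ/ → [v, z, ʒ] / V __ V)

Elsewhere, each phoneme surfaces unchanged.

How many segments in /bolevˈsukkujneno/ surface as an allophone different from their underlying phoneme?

Segments that undergo a rule: /o/ → [ə] (rule 1); /e/ → [ə] (rule 1); /u/ → [ə] (rule 1); /e/ → [ə] (rule 1); /o/ → [ə] (rule 1).
All other segments surface unchanged.

5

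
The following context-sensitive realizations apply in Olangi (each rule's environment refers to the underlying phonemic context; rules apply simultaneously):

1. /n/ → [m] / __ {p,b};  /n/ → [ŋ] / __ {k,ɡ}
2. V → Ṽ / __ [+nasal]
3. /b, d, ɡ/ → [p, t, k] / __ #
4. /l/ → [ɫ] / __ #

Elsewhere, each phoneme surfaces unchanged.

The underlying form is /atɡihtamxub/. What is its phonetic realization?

[atɡihtãmxup]

/a/ (word-initial) fails the environment for rule 2, so it stays [a].
/t/ (between /a/ and /ɡ/): no rule targets it → [t].
/ɡ/ — between /t/ and /i/; rule 3 does not apply here → [ɡ].
/i/ (between /ɡ/ and /h/): rule 2 targets it, but not before a nasal consonant → unchanged [i].
/h/ — not in any rule's target class → [h].
/t/ (between /h/ and /a/) is unaffected → [t].
/a/ (between /t/ and /m/): before a nasal consonant, so rule 2 applies → [ã].
/m/ — not in any rule's target class → [m].
/x/ — not in any rule's target class → [x].
/u/ (between /x/ and /b/) fails the environment for rule 2, so it stays [u].
Rule 3 applies to /b/ (word-final: word-finally) → [p].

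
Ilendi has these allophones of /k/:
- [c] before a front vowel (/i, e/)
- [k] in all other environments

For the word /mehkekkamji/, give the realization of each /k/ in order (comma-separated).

Occurrence 1 (position 4): before a front vowel → [c].
Occurrence 2 (position 6): no conditioning environment matches → elsewhere allophone [k].
Occurrence 3 (position 7): no conditioning environment matches → elsewhere allophone [k].

[c], [k], [k]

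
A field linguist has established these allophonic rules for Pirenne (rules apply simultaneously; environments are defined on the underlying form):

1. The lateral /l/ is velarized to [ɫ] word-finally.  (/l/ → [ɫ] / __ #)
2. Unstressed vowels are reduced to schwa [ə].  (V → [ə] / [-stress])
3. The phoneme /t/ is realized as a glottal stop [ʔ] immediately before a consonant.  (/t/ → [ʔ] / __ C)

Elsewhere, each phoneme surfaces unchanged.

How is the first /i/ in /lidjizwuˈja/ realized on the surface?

/i/ (between /l/ and /d/): in an unstressed syllable, so rule 2 applies → [ə].

[ə]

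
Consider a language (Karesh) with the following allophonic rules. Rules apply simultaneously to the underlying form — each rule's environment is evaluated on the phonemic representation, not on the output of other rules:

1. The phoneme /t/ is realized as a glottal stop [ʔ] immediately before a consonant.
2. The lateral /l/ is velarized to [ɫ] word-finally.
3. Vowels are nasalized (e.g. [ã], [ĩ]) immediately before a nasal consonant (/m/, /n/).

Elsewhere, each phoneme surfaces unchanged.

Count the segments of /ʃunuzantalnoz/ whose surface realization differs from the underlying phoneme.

2

Segments that undergo a rule: /u/ → [ũ] (rule 3); /a/ → [ã] (rule 3).
All other segments surface unchanged.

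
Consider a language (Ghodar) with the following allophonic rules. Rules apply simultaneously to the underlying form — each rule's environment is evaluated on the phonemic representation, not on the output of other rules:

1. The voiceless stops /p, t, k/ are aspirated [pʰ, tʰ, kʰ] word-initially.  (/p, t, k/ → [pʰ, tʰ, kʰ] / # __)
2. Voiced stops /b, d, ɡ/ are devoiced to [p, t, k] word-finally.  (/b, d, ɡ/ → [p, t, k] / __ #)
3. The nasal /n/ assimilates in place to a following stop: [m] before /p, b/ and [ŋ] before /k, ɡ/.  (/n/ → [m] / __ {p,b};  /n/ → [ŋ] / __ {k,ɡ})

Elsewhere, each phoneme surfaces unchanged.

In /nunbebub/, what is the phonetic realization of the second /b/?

/b/ (between /e/ and /u/) fails the environment for rule 2, so it stays [b].

[b]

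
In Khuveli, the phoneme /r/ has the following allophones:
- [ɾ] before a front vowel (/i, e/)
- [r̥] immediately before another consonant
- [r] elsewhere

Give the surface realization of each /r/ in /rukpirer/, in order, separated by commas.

Occurrence 1 (position 1): no conditioning environment matches → elsewhere allophone [r].
Occurrence 2 (position 6): before a front vowel (/i, e/) → [ɾ].
Occurrence 3 (position 8): no conditioning environment matches → elsewhere allophone [r].

[r], [ɾ], [r]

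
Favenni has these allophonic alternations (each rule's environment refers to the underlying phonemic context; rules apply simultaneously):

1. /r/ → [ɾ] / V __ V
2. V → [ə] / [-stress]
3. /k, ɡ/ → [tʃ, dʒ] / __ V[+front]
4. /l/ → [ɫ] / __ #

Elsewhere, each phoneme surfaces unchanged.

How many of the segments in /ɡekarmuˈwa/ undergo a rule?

Segments that undergo a rule: /ɡ/ → [dʒ] (rule 3); /e/ → [ə] (rule 2); /a/ → [ə] (rule 2); /u/ → [ə] (rule 2).
All other segments surface unchanged.

4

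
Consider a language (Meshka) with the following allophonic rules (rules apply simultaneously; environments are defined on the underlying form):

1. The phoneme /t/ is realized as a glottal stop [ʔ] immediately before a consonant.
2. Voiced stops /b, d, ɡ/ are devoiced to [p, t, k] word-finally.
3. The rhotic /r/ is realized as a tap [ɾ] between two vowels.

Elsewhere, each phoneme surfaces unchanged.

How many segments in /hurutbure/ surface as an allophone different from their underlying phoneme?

Segments that undergo a rule: /r/ → [ɾ] (rule 3); /t/ → [ʔ] (rule 1); /r/ → [ɾ] (rule 3).
All other segments surface unchanged.

3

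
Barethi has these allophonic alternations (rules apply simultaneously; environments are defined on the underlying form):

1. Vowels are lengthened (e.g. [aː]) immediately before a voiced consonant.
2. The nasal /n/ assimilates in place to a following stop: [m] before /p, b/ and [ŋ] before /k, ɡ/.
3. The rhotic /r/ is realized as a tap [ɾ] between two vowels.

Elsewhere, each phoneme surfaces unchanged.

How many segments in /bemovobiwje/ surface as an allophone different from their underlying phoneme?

Segments that undergo a rule: /e/ → [eː] (rule 1); /o/ → [oː] (rule 1); /o/ → [oː] (rule 1); /i/ → [iː] (rule 1).
All other segments surface unchanged.

4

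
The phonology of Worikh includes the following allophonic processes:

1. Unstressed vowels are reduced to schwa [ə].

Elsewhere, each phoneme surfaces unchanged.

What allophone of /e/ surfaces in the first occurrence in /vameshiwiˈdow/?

/e/ (between /m/ and /s/): in an unstressed syllable, so rule 1 applies → [ə].

[ə]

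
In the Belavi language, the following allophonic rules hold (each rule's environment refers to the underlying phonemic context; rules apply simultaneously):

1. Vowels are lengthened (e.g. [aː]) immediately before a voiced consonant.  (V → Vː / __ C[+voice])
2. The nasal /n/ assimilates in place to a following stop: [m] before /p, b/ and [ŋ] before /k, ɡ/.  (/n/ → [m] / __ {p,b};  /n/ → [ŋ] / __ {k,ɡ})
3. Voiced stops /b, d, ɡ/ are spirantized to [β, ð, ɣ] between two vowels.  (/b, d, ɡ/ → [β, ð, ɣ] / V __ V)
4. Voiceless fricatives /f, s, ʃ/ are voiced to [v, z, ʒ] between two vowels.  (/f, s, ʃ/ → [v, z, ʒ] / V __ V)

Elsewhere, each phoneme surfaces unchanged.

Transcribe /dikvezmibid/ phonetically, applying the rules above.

[dikveːzmiːβiːd]

/d/ (word-initial) is in the target of rule 3 but the environment (between two vowels) is not met → [d].
/i/ (between /d/ and /k/): rule 1 targets it, but not before a voiced consonant → unchanged [i].
/k/ stays [k].
/v/ (between /k/ and /e/): no rule targets it → [v].
/e/ meets the environment for rule 1 (before a voiced consonant) → [eː].
/z/ — not in any rule's target class → [z].
/m/ — not in any rule's target class → [m].
/i/ (between /m/ and /b/): before a voiced consonant, so rule 1 applies → [iː].
/b/ meets the environment for rule 3 (between two vowels) → [β].
/i/ meets the environment for rule 1 (before a voiced consonant) → [iː].
/d/ — word-final; rule 3 does not apply here → [d].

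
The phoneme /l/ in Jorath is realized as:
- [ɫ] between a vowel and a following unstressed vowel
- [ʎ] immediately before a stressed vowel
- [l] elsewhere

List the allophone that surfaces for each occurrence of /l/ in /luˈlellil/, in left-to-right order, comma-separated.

[l], [ʎ], [l], [l], [l]

Occurrence 1 (position 1): no conditioning environment matches → elsewhere allophone [l].
Occurrence 2 (position 3): immediately before a stressed vowel → [ʎ].
Occurrence 3 (position 5): no conditioning environment matches → elsewhere allophone [l].
Occurrence 4 (position 6): no conditioning environment matches → elsewhere allophone [l].
Occurrence 5 (position 8): no conditioning environment matches → elsewhere allophone [l].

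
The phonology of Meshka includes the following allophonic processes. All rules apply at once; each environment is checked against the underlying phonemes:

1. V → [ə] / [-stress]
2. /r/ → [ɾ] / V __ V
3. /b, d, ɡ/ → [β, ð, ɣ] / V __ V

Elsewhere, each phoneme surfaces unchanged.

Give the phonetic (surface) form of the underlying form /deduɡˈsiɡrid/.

/d/ — word-initial; rule 3 does not apply here → [d].
/e/ (between /d/ and /d/) occurs in an unstressed syllable → [ə] by rule 1.
Rule 3 applies to /d/ (between /e/ and /u/: between two vowels) → [ð].
/u/ — between /d/ and /ɡ/, in an unstressed syllable — surfaces as [ə] (rule 1).
/ɡ/ (between /u/ and /s/): rule 3 targets it, but not between two vowels → unchanged [ɡ].
/s/ (between /ɡ/ and /i/): no rule targets it → [s].
/i/ (between /s/ and /ɡ/): rule 1 targets it, but not in an unstressed syllable → unchanged [i].
/ɡ/ (between /i/ and /r/): rule 3 targets it, but not between two vowels → unchanged [ɡ].
/r/ — between /ɡ/ and /i/; rule 2 does not apply here → [r].
/i/ — between /r/ and /d/, in an unstressed syllable — surfaces as [ə] (rule 1).
/d/ — word-final; rule 3 does not apply here → [d].

[dəðəɡˈsiɡrəd]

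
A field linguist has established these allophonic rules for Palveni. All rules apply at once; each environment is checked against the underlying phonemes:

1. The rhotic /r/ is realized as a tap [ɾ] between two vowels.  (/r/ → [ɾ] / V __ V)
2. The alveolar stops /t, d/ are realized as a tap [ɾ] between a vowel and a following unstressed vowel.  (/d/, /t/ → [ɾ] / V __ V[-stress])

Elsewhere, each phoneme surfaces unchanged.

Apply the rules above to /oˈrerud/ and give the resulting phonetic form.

/o/ — not in any rule's target class → [o].
/r/ (between /o/ and /e/): between two vowels, so rule 1 applies → [ɾ].
/e/ (between /r/ and /r/): no rule targets it → [e].
/r/ (between /e/ and /u/) occurs between two vowels → [ɾ] by rule 1.
/u/ (between /r/ and /d/) is unaffected → [u].
/d/ (word-final) is in the target of rule 2 but the environment (between a vowel and a following unstressed vowel) is not met → [d].

[oˈɾeɾud]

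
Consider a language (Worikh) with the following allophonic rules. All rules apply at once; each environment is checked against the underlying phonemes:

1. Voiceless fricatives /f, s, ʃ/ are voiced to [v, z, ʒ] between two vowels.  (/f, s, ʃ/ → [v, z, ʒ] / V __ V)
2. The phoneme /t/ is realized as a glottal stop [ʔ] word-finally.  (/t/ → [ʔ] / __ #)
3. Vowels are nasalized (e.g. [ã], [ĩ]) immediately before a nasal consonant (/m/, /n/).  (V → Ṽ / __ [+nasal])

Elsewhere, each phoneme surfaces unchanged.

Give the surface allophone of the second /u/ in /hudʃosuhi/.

/u/ (between /s/ and /h/): rule 3 targets it, but not before a nasal consonant → unchanged [u].

[u]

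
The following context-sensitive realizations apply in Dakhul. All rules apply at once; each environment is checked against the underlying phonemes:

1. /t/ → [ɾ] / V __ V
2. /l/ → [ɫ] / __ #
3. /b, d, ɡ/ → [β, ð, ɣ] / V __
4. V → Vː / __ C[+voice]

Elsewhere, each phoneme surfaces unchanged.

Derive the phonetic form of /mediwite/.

/m/ (word-initial) is unaffected → [m].
/e/ — between /m/ and /d/, before a voiced consonant — surfaces as [eː] (rule 4).
Rule 3 applies to /d/ (between /e/ and /i/: immediately after a vowel) → [ð].
/i/ — between /d/ and /w/, before a voiced consonant — surfaces as [iː] (rule 4).
/w/ (between /i/ and /i/) is unaffected → [w].
/i/ (between /w/ and /t/) is in the target of rule 4 but the environment (before a voiced consonant) is not met → [i].
/t/ (between /i/ and /e/): between two vowels, so rule 1 applies → [ɾ].
/e/ (word-final): rule 4 targets it, but not before a voiced consonant → unchanged [e].

[meːðiːwiɾe]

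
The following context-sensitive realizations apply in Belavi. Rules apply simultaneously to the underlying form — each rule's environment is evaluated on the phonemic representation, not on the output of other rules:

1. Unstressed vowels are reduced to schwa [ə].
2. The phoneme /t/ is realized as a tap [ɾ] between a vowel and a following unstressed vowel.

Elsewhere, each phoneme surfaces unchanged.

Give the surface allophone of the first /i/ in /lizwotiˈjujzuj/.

[ə]

/i/ meets the environment for rule 1 (in an unstressed syllable) → [ə].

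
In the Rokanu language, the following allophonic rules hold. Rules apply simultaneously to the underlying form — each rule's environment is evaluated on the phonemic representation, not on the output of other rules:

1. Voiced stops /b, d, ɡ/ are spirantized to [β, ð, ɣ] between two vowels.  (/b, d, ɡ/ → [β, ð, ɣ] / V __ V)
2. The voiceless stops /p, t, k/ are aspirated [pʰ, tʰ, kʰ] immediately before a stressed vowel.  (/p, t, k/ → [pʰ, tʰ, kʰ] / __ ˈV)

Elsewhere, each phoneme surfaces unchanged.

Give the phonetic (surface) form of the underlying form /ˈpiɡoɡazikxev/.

[ˈpʰiɣoɣazikxev]

/p/ meets the environment for rule 2 (immediately before a stressed vowel) → [pʰ].
/i/ stays [i].
/ɡ/ (between /i/ and /o/) occurs between two vowels → [ɣ] by rule 1.
/o/ (between /ɡ/ and /ɡ/) is unaffected → [o].
/ɡ/ (between /o/ and /a/): between two vowels, so rule 1 applies → [ɣ].
/a/ (between /ɡ/ and /z/): no rule targets it → [a].
/z/ (between /a/ and /i/) is unaffected → [z].
/i/ (between /z/ and /k/) is unaffected → [i].
/k/ (between /i/ and /x/) fails the environment for rule 2, so it stays [k].
/x/ (between /k/ and /e/): no rule targets it → [x].
/e/ stays [e].
/v/ (word-final): no rule targets it → [v].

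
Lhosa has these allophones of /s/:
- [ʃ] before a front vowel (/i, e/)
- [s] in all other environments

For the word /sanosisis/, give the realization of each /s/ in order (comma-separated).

[s], [ʃ], [ʃ], [s]

Occurrence 1 (position 1): no conditioning environment matches → elsewhere allophone [s].
Occurrence 2 (position 5): before a front vowel (/i, e/) → [ʃ].
Occurrence 3 (position 7): before a front vowel (/i, e/) → [ʃ].
Occurrence 4 (position 9): no conditioning environment matches → elsewhere allophone [s].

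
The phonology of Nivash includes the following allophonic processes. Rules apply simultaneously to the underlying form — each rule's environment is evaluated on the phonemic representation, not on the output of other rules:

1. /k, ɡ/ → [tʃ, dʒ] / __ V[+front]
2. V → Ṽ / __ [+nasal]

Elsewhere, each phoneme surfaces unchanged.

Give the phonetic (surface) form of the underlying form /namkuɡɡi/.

[nãmkuɡdʒi]

/n/ — not in any rule's target class → [n].
/a/ — between /n/ and /m/, before a nasal consonant — surfaces as [ã] (rule 2).
/m/ stays [m].
/k/ (between /m/ and /u/) is in the target of rule 1 but the environment (before a front vowel) is not met → [k].
/u/ (between /k/ and /ɡ/) fails the environment for rule 2, so it stays [u].
/ɡ/ — between /u/ and /ɡ/; rule 1 does not apply here → [ɡ].
/ɡ/ — between /ɡ/ and /i/, before a front vowel — surfaces as [dʒ] (rule 1).
/i/ — word-final; rule 2 does not apply here → [i].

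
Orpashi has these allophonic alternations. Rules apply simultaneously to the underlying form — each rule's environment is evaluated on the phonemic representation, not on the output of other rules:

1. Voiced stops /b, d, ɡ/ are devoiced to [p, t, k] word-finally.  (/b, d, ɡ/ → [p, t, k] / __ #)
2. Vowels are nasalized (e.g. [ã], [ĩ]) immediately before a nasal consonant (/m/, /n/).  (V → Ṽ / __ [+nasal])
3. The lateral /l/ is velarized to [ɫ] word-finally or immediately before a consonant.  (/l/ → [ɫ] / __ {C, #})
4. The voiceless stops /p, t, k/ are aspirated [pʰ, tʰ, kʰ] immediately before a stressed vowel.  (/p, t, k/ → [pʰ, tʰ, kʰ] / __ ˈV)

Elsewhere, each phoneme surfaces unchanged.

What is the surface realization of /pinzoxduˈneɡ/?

/p/ (word-initial) fails the environment for rule 4, so it stays [p].
/i/ — between /p/ and /n/, before a nasal consonant — surfaces as [ĩ] (rule 2).
/n/ — not in any rule's target class → [n].
/z/ (between /n/ and /o/): no rule targets it → [z].
/o/ (between /z/ and /x/) is in the target of rule 2 but the environment (before a nasal consonant) is not met → [o].
/x/ — not in any rule's target class → [x].
/d/ (between /x/ and /u/): rule 1 targets it, but not word-finally → unchanged [d].
/u/ (between /d/ and /n/) occurs before a nasal consonant → [ũ] by rule 2.
/n/ (between /u/ and /e/) is unaffected → [n].
/e/ — between /n/ and /ɡ/; rule 2 does not apply here → [e].
/ɡ/ meets the environment for rule 1 (word-finally) → [k].

[pĩnzoxdũˈnek]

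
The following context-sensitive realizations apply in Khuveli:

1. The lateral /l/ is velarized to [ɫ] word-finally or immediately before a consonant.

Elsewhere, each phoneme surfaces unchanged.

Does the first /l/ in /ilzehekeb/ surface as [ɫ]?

Yes

/l/ (between /i/ and /z/): word-finally or immediately before a consonant, so rule 1 applies → [ɫ].
The actual realization is [ɫ], which matches [ɫ].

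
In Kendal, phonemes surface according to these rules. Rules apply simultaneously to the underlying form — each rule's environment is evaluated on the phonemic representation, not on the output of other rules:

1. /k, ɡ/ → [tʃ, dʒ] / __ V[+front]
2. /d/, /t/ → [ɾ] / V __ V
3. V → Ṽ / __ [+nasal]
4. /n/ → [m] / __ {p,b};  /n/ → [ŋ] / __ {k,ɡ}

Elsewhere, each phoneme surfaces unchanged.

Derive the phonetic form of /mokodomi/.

/o/ (between /m/ and /k/) is in the target of rule 3 but the environment (before a nasal consonant) is not met → [o].
/k/ (between /o/ and /o/): rule 1 targets it, but not before a front vowel → unchanged [k].
/o/ — between /k/ and /d/; rule 3 does not apply here → [o].
/d/ (between /o/ and /o/): between two vowels, so rule 2 applies → [ɾ].
Rule 3 applies to /o/ (between /d/ and /m/: before a nasal consonant) → [õ].
/i/ (word-final): rule 3 targets it, but not before a nasal consonant → unchanged [i].

[mokoɾõmi]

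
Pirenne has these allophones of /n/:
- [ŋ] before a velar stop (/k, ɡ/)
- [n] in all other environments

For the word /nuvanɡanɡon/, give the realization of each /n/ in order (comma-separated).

[n], [ŋ], [ŋ], [n]

Occurrence 1 (position 1): no conditioning environment matches → elsewhere allophone [n].
Occurrence 2 (position 5): before a velar stop → [ŋ].
Occurrence 3 (position 8): before a velar stop → [ŋ].
Occurrence 4 (position 11): no conditioning environment matches → elsewhere allophone [n].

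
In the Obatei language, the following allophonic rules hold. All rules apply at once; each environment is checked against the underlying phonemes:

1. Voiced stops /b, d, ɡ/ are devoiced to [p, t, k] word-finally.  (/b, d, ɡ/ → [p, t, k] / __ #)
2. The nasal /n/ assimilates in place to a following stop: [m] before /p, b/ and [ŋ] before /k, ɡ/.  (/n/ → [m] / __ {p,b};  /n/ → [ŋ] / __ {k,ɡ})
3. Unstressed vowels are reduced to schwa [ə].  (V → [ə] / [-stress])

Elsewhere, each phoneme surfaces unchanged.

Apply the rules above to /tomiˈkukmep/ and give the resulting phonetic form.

[təməˈkukməp]

/t/ — not in any rule's target class → [t].
/o/ meets the environment for rule 3 (in an unstressed syllable) → [ə].
/m/ stays [m].
Rule 3 applies to /i/ (between /m/ and /k/: in an unstressed syllable) → [ə].
/k/ stays [k].
/u/ (between /k/ and /k/) fails the environment for rule 3, so it stays [u].
/k/ (between /u/ and /m/) is unaffected → [k].
/m/ (between /k/ and /e/) is unaffected → [m].
/e/ meets the environment for rule 3 (in an unstressed syllable) → [ə].
/p/ (word-final) is unaffected → [p].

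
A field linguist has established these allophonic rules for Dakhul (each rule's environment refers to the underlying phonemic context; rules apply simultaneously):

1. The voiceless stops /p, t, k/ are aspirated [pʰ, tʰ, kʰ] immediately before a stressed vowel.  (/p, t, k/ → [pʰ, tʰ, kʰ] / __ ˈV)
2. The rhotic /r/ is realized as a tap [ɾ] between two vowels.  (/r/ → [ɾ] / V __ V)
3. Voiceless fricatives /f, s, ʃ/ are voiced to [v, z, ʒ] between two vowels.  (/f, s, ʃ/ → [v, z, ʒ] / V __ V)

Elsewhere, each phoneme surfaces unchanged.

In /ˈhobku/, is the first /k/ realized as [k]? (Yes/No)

Yes

/k/ — between /b/ and /u/; rule 1 does not apply here → [k].
The actual realization is [k], which matches [k].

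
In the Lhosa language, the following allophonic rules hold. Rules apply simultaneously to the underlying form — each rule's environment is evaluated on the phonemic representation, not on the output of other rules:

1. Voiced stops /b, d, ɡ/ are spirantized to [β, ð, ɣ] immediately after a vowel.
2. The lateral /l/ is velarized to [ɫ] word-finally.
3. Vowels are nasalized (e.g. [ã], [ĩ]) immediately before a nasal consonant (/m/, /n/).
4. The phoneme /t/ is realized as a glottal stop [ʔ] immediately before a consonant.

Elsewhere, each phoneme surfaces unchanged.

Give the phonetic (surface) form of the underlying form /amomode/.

Rule 3 applies to /a/ (word-initial: before a nasal consonant) → [ã].
/m/ — not in any rule's target class → [m].
/o/ — between /m/ and /m/, before a nasal consonant — surfaces as [õ] (rule 3).
/m/ (between /o/ and /o/): no rule targets it → [m].
/o/ (between /m/ and /d/): rule 3 targets it, but not before a nasal consonant → unchanged [o].
/d/ meets the environment for rule 1 (immediately after a vowel) → [ð].
/e/ (word-final): rule 3 targets it, but not before a nasal consonant → unchanged [e].

[ãmõmoðe]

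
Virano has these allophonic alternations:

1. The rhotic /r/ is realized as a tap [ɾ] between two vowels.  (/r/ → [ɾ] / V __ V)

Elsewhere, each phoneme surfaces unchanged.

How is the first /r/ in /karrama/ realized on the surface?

[r]

/r/ (between /a/ and /r/): rule 1 targets it, but not between two vowels → unchanged [r].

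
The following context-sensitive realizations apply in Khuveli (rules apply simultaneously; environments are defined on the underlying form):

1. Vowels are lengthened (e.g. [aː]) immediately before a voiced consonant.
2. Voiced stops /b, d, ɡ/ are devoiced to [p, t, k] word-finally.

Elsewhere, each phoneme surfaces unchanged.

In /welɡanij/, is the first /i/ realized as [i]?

Rule 1 applies to /i/ (between /n/ and /j/: before a voiced consonant) → [iː].
The actual realization is [iː], not [i].

No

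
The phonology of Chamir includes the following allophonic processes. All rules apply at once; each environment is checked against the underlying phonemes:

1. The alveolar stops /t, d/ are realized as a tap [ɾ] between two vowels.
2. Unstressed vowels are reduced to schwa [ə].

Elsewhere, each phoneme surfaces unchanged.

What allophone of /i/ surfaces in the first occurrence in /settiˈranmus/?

[ə]

/i/ — between /t/ and /r/, in an unstressed syllable — surfaces as [ə] (rule 2).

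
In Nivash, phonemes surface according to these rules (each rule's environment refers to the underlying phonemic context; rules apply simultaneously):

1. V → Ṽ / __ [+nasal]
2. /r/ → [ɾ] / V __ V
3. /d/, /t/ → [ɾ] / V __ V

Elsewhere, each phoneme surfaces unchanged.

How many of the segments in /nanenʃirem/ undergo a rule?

4

Segments that undergo a rule: /a/ → [ã] (rule 1); /e/ → [ẽ] (rule 1); /r/ → [ɾ] (rule 2); /e/ → [ẽ] (rule 1).
All other segments surface unchanged.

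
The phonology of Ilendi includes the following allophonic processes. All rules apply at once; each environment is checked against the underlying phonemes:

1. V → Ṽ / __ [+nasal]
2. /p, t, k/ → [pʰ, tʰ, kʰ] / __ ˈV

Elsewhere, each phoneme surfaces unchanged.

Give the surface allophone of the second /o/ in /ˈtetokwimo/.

/o/ (word-final): rule 1 targets it, but not before a nasal consonant → unchanged [o].

[o]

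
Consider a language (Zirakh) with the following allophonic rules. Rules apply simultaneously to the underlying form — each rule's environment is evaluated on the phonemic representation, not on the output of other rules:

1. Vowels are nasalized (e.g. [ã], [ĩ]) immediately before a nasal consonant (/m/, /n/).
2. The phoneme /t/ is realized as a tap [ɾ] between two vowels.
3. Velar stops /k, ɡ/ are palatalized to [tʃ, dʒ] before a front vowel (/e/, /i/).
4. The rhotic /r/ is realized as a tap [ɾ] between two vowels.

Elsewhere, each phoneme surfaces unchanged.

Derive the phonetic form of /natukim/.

[naɾutʃĩm]

/n/ stays [n].
/a/ — between /n/ and /t/; rule 1 does not apply here → [a].
/t/ — between /a/ and /u/, between two vowels — surfaces as [ɾ] (rule 2).
/u/ (between /t/ and /k/) is in the target of rule 1 but the environment (before a nasal consonant) is not met → [u].
/k/ (between /u/ and /i/) occurs before a front vowel → [tʃ] by rule 3.
/i/ (between /k/ and /m/) occurs before a nasal consonant → [ĩ] by rule 1.
/m/ stays [m].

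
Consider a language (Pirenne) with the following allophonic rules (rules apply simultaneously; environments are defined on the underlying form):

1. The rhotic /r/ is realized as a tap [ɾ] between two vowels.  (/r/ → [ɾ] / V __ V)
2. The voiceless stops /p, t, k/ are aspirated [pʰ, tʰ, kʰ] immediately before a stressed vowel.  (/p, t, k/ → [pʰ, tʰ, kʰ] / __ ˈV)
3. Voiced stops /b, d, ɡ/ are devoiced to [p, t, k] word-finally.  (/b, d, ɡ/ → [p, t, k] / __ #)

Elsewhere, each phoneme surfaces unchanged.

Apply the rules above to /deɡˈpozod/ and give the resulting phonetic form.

/d/ (word-initial) is in the target of rule 3 but the environment (word-finally) is not met → [d].
/e/ — not in any rule's target class → [e].
/ɡ/ — between /e/ and /p/; rule 3 does not apply here → [ɡ].
/p/ (between /ɡ/ and /o/): immediately before a stressed vowel, so rule 2 applies → [pʰ].
/o/ (between /p/ and /z/): no rule targets it → [o].
/z/ (between /o/ and /o/): no rule targets it → [z].
/o/ — not in any rule's target class → [o].
Rule 3 applies to /d/ (word-final: word-finally) → [t].

[deɡˈpʰozot]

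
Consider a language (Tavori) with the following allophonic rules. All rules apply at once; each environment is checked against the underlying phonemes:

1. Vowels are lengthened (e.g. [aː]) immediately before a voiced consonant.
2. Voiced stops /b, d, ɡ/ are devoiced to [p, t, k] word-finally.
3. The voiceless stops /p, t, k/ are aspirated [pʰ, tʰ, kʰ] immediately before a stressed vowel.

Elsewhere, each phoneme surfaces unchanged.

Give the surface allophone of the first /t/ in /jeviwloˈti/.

[tʰ]

/t/ meets the environment for rule 3 (immediately before a stressed vowel) → [tʰ].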